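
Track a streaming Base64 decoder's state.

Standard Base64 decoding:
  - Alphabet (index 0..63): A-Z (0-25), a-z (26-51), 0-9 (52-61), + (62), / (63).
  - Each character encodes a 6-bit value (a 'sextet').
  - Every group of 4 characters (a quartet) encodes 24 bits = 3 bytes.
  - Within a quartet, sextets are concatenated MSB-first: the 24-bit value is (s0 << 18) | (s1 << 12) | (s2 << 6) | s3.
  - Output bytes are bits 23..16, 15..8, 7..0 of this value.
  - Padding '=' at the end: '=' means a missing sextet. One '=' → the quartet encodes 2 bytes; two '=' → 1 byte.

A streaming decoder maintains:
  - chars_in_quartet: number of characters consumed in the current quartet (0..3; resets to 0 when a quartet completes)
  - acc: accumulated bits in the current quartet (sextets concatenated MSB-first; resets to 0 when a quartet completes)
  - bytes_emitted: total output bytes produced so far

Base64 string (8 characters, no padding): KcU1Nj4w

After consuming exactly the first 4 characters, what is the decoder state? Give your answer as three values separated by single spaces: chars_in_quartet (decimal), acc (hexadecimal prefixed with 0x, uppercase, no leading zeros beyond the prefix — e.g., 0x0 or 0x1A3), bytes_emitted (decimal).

After char 0 ('K'=10): chars_in_quartet=1 acc=0xA bytes_emitted=0
After char 1 ('c'=28): chars_in_quartet=2 acc=0x29C bytes_emitted=0
After char 2 ('U'=20): chars_in_quartet=3 acc=0xA714 bytes_emitted=0
After char 3 ('1'=53): chars_in_quartet=4 acc=0x29C535 -> emit 29 C5 35, reset; bytes_emitted=3

Answer: 0 0x0 3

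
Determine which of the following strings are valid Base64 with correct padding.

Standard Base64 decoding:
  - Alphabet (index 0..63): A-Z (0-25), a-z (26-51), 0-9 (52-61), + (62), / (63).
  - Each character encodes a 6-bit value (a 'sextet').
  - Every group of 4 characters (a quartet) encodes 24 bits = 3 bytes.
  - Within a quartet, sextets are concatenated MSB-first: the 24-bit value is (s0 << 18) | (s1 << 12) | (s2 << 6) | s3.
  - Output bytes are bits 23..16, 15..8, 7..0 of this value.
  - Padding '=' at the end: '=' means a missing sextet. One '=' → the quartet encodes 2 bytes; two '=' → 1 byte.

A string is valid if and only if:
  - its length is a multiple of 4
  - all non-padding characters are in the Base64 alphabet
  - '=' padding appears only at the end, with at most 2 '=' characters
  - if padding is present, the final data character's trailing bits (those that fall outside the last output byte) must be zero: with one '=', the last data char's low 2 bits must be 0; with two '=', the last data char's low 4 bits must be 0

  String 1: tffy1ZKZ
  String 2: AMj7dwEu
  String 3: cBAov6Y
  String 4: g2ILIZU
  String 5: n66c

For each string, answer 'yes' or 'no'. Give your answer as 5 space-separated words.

String 1: 'tffy1ZKZ' → valid
String 2: 'AMj7dwEu' → valid
String 3: 'cBAov6Y' → invalid (len=7 not mult of 4)
String 4: 'g2ILIZU' → invalid (len=7 not mult of 4)
String 5: 'n66c' → valid

Answer: yes yes no no yes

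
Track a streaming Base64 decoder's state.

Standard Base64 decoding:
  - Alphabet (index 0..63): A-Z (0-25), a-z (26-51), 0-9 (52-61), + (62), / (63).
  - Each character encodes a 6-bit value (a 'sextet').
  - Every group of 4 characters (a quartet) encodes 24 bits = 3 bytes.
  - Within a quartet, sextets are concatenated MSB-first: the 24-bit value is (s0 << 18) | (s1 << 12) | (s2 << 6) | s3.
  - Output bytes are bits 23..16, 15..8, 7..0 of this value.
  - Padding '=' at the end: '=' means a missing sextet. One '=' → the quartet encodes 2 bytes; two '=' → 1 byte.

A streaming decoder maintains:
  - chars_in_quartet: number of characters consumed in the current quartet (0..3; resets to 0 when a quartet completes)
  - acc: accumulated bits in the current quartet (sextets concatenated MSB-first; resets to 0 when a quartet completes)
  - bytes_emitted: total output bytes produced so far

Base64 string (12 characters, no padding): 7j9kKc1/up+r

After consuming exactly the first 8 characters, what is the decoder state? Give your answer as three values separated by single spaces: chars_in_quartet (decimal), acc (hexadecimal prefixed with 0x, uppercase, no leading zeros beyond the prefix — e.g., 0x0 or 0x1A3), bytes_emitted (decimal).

Answer: 0 0x0 6

Derivation:
After char 0 ('7'=59): chars_in_quartet=1 acc=0x3B bytes_emitted=0
After char 1 ('j'=35): chars_in_quartet=2 acc=0xEE3 bytes_emitted=0
After char 2 ('9'=61): chars_in_quartet=3 acc=0x3B8FD bytes_emitted=0
After char 3 ('k'=36): chars_in_quartet=4 acc=0xEE3F64 -> emit EE 3F 64, reset; bytes_emitted=3
After char 4 ('K'=10): chars_in_quartet=1 acc=0xA bytes_emitted=3
After char 5 ('c'=28): chars_in_quartet=2 acc=0x29C bytes_emitted=3
After char 6 ('1'=53): chars_in_quartet=3 acc=0xA735 bytes_emitted=3
After char 7 ('/'=63): chars_in_quartet=4 acc=0x29CD7F -> emit 29 CD 7F, reset; bytes_emitted=6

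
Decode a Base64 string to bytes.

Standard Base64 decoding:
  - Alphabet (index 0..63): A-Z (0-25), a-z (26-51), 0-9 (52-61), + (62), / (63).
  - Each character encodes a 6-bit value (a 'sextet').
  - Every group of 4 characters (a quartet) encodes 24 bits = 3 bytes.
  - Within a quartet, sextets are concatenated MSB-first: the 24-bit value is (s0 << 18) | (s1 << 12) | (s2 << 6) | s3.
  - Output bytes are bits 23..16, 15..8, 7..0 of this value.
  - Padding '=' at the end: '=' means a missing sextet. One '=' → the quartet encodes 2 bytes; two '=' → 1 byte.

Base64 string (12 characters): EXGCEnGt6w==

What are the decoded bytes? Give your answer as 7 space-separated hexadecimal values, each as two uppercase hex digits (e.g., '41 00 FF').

After char 0 ('E'=4): chars_in_quartet=1 acc=0x4 bytes_emitted=0
After char 1 ('X'=23): chars_in_quartet=2 acc=0x117 bytes_emitted=0
After char 2 ('G'=6): chars_in_quartet=3 acc=0x45C6 bytes_emitted=0
After char 3 ('C'=2): chars_in_quartet=4 acc=0x117182 -> emit 11 71 82, reset; bytes_emitted=3
After char 4 ('E'=4): chars_in_quartet=1 acc=0x4 bytes_emitted=3
After char 5 ('n'=39): chars_in_quartet=2 acc=0x127 bytes_emitted=3
After char 6 ('G'=6): chars_in_quartet=3 acc=0x49C6 bytes_emitted=3
After char 7 ('t'=45): chars_in_quartet=4 acc=0x1271AD -> emit 12 71 AD, reset; bytes_emitted=6
After char 8 ('6'=58): chars_in_quartet=1 acc=0x3A bytes_emitted=6
After char 9 ('w'=48): chars_in_quartet=2 acc=0xEB0 bytes_emitted=6
Padding '==': partial quartet acc=0xEB0 -> emit EB; bytes_emitted=7

Answer: 11 71 82 12 71 AD EB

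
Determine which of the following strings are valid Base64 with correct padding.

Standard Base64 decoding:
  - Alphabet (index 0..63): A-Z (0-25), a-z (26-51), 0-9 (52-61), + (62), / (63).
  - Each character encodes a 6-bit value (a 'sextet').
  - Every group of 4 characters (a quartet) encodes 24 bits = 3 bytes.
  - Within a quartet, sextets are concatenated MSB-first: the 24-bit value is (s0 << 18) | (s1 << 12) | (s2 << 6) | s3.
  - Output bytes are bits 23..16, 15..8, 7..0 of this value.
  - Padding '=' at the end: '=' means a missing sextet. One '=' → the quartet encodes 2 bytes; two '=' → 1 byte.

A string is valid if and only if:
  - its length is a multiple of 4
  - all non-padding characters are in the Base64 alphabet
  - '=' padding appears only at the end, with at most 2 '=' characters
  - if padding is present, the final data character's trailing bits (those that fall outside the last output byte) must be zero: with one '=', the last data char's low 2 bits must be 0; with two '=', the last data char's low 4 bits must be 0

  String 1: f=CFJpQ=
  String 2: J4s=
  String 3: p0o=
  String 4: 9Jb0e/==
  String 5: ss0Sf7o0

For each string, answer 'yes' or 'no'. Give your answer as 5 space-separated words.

String 1: 'f=CFJpQ=' → invalid (bad char(s): ['=']; '=' in middle)
String 2: 'J4s=' → valid
String 3: 'p0o=' → valid
String 4: '9Jb0e/==' → invalid (bad trailing bits)
String 5: 'ss0Sf7o0' → valid

Answer: no yes yes no yes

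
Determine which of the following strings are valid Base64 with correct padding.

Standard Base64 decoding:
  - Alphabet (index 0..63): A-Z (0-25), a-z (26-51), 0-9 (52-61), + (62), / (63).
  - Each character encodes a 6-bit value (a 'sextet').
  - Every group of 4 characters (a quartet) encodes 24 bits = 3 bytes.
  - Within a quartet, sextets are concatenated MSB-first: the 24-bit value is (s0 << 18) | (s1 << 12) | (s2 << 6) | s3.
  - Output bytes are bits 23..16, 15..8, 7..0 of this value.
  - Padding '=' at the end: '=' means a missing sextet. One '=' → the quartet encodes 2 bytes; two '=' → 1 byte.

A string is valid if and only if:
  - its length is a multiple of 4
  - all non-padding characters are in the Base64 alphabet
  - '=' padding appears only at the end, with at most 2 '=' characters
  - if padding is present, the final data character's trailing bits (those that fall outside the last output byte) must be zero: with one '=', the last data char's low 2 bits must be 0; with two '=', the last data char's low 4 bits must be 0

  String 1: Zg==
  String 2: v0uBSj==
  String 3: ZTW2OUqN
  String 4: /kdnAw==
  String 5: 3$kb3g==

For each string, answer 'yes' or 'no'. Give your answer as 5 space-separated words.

String 1: 'Zg==' → valid
String 2: 'v0uBSj==' → invalid (bad trailing bits)
String 3: 'ZTW2OUqN' → valid
String 4: '/kdnAw==' → valid
String 5: '3$kb3g==' → invalid (bad char(s): ['$'])

Answer: yes no yes yes no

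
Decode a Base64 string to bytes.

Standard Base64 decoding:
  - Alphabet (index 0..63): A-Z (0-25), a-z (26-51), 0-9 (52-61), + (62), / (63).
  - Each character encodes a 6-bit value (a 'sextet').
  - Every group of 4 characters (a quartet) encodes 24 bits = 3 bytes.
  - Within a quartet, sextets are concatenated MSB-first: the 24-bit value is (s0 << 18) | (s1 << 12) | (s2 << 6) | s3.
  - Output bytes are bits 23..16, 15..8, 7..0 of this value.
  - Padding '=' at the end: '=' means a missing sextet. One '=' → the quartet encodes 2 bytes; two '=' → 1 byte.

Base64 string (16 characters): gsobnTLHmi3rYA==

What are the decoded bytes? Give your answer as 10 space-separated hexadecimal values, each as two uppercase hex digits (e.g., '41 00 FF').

Answer: 82 CA 1B 9D 32 C7 9A 2D EB 60

Derivation:
After char 0 ('g'=32): chars_in_quartet=1 acc=0x20 bytes_emitted=0
After char 1 ('s'=44): chars_in_quartet=2 acc=0x82C bytes_emitted=0
After char 2 ('o'=40): chars_in_quartet=3 acc=0x20B28 bytes_emitted=0
After char 3 ('b'=27): chars_in_quartet=4 acc=0x82CA1B -> emit 82 CA 1B, reset; bytes_emitted=3
After char 4 ('n'=39): chars_in_quartet=1 acc=0x27 bytes_emitted=3
After char 5 ('T'=19): chars_in_quartet=2 acc=0x9D3 bytes_emitted=3
After char 6 ('L'=11): chars_in_quartet=3 acc=0x274CB bytes_emitted=3
After char 7 ('H'=7): chars_in_quartet=4 acc=0x9D32C7 -> emit 9D 32 C7, reset; bytes_emitted=6
After char 8 ('m'=38): chars_in_quartet=1 acc=0x26 bytes_emitted=6
After char 9 ('i'=34): chars_in_quartet=2 acc=0x9A2 bytes_emitted=6
After char 10 ('3'=55): chars_in_quartet=3 acc=0x268B7 bytes_emitted=6
After char 11 ('r'=43): chars_in_quartet=4 acc=0x9A2DEB -> emit 9A 2D EB, reset; bytes_emitted=9
After char 12 ('Y'=24): chars_in_quartet=1 acc=0x18 bytes_emitted=9
After char 13 ('A'=0): chars_in_quartet=2 acc=0x600 bytes_emitted=9
Padding '==': partial quartet acc=0x600 -> emit 60; bytes_emitted=10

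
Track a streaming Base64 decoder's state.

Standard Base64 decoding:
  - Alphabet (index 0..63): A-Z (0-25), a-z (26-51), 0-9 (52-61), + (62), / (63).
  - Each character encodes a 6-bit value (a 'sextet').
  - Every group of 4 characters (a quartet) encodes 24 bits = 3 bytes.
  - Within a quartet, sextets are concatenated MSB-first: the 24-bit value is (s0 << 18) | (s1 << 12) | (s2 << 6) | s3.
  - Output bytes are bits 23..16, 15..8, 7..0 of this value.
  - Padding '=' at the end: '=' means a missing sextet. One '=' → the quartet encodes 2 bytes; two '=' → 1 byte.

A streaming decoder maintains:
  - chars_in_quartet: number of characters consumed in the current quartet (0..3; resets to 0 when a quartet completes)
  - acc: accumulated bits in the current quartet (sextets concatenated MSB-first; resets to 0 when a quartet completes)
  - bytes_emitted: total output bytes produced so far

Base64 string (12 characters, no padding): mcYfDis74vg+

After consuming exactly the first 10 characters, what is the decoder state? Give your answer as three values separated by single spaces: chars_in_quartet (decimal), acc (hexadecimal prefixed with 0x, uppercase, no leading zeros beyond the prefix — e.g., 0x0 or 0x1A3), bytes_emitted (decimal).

Answer: 2 0xE2F 6

Derivation:
After char 0 ('m'=38): chars_in_quartet=1 acc=0x26 bytes_emitted=0
After char 1 ('c'=28): chars_in_quartet=2 acc=0x99C bytes_emitted=0
After char 2 ('Y'=24): chars_in_quartet=3 acc=0x26718 bytes_emitted=0
After char 3 ('f'=31): chars_in_quartet=4 acc=0x99C61F -> emit 99 C6 1F, reset; bytes_emitted=3
After char 4 ('D'=3): chars_in_quartet=1 acc=0x3 bytes_emitted=3
After char 5 ('i'=34): chars_in_quartet=2 acc=0xE2 bytes_emitted=3
After char 6 ('s'=44): chars_in_quartet=3 acc=0x38AC bytes_emitted=3
After char 7 ('7'=59): chars_in_quartet=4 acc=0xE2B3B -> emit 0E 2B 3B, reset; bytes_emitted=6
After char 8 ('4'=56): chars_in_quartet=1 acc=0x38 bytes_emitted=6
After char 9 ('v'=47): chars_in_quartet=2 acc=0xE2F bytes_emitted=6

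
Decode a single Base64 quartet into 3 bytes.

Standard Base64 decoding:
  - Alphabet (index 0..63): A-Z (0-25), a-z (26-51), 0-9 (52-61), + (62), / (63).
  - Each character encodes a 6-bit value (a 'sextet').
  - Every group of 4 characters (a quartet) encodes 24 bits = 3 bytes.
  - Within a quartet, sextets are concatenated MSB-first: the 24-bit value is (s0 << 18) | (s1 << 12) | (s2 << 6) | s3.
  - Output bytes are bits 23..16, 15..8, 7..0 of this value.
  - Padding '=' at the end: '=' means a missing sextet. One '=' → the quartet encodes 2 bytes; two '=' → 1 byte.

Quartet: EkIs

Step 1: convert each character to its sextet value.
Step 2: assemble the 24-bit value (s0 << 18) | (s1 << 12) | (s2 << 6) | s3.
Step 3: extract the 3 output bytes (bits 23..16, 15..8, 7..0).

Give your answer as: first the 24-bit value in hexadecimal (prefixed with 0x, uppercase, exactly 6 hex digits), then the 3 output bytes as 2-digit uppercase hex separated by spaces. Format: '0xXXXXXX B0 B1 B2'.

Sextets: E=4, k=36, I=8, s=44
24-bit: (4<<18) | (36<<12) | (8<<6) | 44
      = 0x100000 | 0x024000 | 0x000200 | 0x00002C
      = 0x12422C
Bytes: (v>>16)&0xFF=12, (v>>8)&0xFF=42, v&0xFF=2C

Answer: 0x12422C 12 42 2C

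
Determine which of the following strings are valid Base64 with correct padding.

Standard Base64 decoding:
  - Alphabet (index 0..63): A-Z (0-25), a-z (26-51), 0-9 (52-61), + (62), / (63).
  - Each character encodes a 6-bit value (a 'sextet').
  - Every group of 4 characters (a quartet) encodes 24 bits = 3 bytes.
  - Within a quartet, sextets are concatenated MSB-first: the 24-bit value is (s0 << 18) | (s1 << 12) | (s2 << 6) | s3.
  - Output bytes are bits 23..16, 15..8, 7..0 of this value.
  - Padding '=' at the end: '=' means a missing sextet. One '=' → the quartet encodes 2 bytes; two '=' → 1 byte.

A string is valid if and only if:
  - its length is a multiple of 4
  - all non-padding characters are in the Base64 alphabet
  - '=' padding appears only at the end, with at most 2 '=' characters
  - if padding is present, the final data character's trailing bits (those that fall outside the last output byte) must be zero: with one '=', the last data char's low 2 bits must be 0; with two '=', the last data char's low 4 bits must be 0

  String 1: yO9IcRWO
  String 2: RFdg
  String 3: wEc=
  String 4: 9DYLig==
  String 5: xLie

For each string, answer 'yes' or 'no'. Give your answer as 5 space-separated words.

Answer: yes yes yes yes yes

Derivation:
String 1: 'yO9IcRWO' → valid
String 2: 'RFdg' → valid
String 3: 'wEc=' → valid
String 4: '9DYLig==' → valid
String 5: 'xLie' → valid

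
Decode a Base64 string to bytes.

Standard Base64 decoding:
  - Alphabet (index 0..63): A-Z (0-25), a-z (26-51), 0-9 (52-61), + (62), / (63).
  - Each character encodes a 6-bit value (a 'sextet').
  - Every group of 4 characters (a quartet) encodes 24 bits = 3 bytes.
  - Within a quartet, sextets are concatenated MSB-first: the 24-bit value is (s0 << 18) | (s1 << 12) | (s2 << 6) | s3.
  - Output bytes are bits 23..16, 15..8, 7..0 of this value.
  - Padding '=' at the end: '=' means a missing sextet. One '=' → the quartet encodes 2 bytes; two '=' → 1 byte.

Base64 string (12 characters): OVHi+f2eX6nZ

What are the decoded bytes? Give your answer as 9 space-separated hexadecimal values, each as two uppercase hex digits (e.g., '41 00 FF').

After char 0 ('O'=14): chars_in_quartet=1 acc=0xE bytes_emitted=0
After char 1 ('V'=21): chars_in_quartet=2 acc=0x395 bytes_emitted=0
After char 2 ('H'=7): chars_in_quartet=3 acc=0xE547 bytes_emitted=0
After char 3 ('i'=34): chars_in_quartet=4 acc=0x3951E2 -> emit 39 51 E2, reset; bytes_emitted=3
After char 4 ('+'=62): chars_in_quartet=1 acc=0x3E bytes_emitted=3
After char 5 ('f'=31): chars_in_quartet=2 acc=0xF9F bytes_emitted=3
After char 6 ('2'=54): chars_in_quartet=3 acc=0x3E7F6 bytes_emitted=3
After char 7 ('e'=30): chars_in_quartet=4 acc=0xF9FD9E -> emit F9 FD 9E, reset; bytes_emitted=6
After char 8 ('X'=23): chars_in_quartet=1 acc=0x17 bytes_emitted=6
After char 9 ('6'=58): chars_in_quartet=2 acc=0x5FA bytes_emitted=6
After char 10 ('n'=39): chars_in_quartet=3 acc=0x17EA7 bytes_emitted=6
After char 11 ('Z'=25): chars_in_quartet=4 acc=0x5FA9D9 -> emit 5F A9 D9, reset; bytes_emitted=9

Answer: 39 51 E2 F9 FD 9E 5F A9 D9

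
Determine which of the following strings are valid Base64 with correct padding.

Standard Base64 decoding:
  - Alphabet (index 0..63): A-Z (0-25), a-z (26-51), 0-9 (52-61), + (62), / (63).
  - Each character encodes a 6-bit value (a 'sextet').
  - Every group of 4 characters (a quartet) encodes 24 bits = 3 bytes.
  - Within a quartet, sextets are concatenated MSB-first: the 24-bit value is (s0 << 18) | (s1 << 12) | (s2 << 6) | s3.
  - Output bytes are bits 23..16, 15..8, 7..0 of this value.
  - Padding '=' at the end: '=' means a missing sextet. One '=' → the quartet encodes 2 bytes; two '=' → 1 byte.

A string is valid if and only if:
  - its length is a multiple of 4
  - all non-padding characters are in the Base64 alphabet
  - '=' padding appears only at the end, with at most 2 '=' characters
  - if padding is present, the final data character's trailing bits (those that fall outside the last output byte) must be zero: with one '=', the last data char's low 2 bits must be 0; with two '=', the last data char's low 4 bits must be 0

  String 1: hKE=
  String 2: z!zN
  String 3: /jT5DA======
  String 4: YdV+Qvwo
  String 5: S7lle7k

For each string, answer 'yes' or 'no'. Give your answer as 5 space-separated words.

String 1: 'hKE=' → valid
String 2: 'z!zN' → invalid (bad char(s): ['!'])
String 3: '/jT5DA======' → invalid (6 pad chars (max 2))
String 4: 'YdV+Qvwo' → valid
String 5: 'S7lle7k' → invalid (len=7 not mult of 4)

Answer: yes no no yes no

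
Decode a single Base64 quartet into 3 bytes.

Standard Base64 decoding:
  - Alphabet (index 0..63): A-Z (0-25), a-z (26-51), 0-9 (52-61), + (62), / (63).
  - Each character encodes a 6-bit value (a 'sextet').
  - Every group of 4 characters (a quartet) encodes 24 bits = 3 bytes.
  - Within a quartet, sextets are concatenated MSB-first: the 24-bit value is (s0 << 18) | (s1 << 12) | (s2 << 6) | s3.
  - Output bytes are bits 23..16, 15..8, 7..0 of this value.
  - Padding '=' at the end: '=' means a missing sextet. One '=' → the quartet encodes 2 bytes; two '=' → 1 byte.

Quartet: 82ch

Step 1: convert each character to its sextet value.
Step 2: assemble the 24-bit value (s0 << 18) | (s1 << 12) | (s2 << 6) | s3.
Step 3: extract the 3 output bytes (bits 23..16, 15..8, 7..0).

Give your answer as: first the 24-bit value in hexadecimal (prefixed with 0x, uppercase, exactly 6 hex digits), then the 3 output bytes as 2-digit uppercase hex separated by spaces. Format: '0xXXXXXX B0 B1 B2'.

Answer: 0xF36721 F3 67 21

Derivation:
Sextets: 8=60, 2=54, c=28, h=33
24-bit: (60<<18) | (54<<12) | (28<<6) | 33
      = 0xF00000 | 0x036000 | 0x000700 | 0x000021
      = 0xF36721
Bytes: (v>>16)&0xFF=F3, (v>>8)&0xFF=67, v&0xFF=21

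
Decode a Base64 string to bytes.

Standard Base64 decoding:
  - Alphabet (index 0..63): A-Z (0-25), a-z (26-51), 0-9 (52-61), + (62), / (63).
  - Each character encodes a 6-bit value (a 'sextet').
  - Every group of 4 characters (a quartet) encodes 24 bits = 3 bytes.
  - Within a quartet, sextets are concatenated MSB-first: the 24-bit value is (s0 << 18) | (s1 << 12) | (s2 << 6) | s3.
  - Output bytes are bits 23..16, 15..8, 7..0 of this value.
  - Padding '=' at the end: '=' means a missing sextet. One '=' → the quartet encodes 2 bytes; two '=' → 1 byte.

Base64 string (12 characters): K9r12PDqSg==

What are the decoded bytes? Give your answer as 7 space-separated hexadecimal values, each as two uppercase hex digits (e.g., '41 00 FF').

Answer: 2B DA F5 D8 F0 EA 4A

Derivation:
After char 0 ('K'=10): chars_in_quartet=1 acc=0xA bytes_emitted=0
After char 1 ('9'=61): chars_in_quartet=2 acc=0x2BD bytes_emitted=0
After char 2 ('r'=43): chars_in_quartet=3 acc=0xAF6B bytes_emitted=0
After char 3 ('1'=53): chars_in_quartet=4 acc=0x2BDAF5 -> emit 2B DA F5, reset; bytes_emitted=3
After char 4 ('2'=54): chars_in_quartet=1 acc=0x36 bytes_emitted=3
After char 5 ('P'=15): chars_in_quartet=2 acc=0xD8F bytes_emitted=3
After char 6 ('D'=3): chars_in_quartet=3 acc=0x363C3 bytes_emitted=3
After char 7 ('q'=42): chars_in_quartet=4 acc=0xD8F0EA -> emit D8 F0 EA, reset; bytes_emitted=6
After char 8 ('S'=18): chars_in_quartet=1 acc=0x12 bytes_emitted=6
After char 9 ('g'=32): chars_in_quartet=2 acc=0x4A0 bytes_emitted=6
Padding '==': partial quartet acc=0x4A0 -> emit 4A; bytes_emitted=7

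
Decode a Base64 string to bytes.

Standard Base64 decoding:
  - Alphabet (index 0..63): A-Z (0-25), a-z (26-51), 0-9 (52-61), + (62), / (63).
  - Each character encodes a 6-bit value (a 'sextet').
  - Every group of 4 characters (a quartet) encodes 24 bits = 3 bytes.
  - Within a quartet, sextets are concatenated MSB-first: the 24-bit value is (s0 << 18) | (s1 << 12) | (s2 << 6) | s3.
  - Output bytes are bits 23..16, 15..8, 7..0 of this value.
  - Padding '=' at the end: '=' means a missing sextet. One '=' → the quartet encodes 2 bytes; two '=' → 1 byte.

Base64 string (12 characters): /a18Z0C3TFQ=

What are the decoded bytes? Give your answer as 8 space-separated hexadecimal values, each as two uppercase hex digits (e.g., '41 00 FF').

Answer: FD AD 7C 67 40 B7 4C 54

Derivation:
After char 0 ('/'=63): chars_in_quartet=1 acc=0x3F bytes_emitted=0
After char 1 ('a'=26): chars_in_quartet=2 acc=0xFDA bytes_emitted=0
After char 2 ('1'=53): chars_in_quartet=3 acc=0x3F6B5 bytes_emitted=0
After char 3 ('8'=60): chars_in_quartet=4 acc=0xFDAD7C -> emit FD AD 7C, reset; bytes_emitted=3
After char 4 ('Z'=25): chars_in_quartet=1 acc=0x19 bytes_emitted=3
After char 5 ('0'=52): chars_in_quartet=2 acc=0x674 bytes_emitted=3
After char 6 ('C'=2): chars_in_quartet=3 acc=0x19D02 bytes_emitted=3
After char 7 ('3'=55): chars_in_quartet=4 acc=0x6740B7 -> emit 67 40 B7, reset; bytes_emitted=6
After char 8 ('T'=19): chars_in_quartet=1 acc=0x13 bytes_emitted=6
After char 9 ('F'=5): chars_in_quartet=2 acc=0x4C5 bytes_emitted=6
After char 10 ('Q'=16): chars_in_quartet=3 acc=0x13150 bytes_emitted=6
Padding '=': partial quartet acc=0x13150 -> emit 4C 54; bytes_emitted=8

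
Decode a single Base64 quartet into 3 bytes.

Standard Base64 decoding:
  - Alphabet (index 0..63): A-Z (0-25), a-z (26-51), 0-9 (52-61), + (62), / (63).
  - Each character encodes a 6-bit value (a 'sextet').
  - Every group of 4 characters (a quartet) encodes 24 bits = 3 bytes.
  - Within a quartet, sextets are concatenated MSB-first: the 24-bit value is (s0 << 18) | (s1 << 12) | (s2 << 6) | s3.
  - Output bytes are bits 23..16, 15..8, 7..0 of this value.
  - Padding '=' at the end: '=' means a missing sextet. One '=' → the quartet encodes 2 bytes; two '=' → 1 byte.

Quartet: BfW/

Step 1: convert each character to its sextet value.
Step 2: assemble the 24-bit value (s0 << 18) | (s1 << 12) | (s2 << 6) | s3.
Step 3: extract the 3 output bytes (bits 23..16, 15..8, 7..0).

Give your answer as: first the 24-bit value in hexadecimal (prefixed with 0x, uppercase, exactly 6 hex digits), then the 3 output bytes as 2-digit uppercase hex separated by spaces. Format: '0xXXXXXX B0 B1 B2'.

Answer: 0x05F5BF 05 F5 BF

Derivation:
Sextets: B=1, f=31, W=22, /=63
24-bit: (1<<18) | (31<<12) | (22<<6) | 63
      = 0x040000 | 0x01F000 | 0x000580 | 0x00003F
      = 0x05F5BF
Bytes: (v>>16)&0xFF=05, (v>>8)&0xFF=F5, v&0xFF=BF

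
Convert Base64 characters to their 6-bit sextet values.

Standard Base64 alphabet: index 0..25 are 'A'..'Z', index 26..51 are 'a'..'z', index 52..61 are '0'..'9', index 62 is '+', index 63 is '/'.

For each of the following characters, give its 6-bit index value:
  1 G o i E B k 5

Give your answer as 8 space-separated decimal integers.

'1': 0..9 range, 52 + ord('1') − ord('0') = 53
'G': A..Z range, ord('G') − ord('A') = 6
'o': a..z range, 26 + ord('o') − ord('a') = 40
'i': a..z range, 26 + ord('i') − ord('a') = 34
'E': A..Z range, ord('E') − ord('A') = 4
'B': A..Z range, ord('B') − ord('A') = 1
'k': a..z range, 26 + ord('k') − ord('a') = 36
'5': 0..9 range, 52 + ord('5') − ord('0') = 57

Answer: 53 6 40 34 4 1 36 57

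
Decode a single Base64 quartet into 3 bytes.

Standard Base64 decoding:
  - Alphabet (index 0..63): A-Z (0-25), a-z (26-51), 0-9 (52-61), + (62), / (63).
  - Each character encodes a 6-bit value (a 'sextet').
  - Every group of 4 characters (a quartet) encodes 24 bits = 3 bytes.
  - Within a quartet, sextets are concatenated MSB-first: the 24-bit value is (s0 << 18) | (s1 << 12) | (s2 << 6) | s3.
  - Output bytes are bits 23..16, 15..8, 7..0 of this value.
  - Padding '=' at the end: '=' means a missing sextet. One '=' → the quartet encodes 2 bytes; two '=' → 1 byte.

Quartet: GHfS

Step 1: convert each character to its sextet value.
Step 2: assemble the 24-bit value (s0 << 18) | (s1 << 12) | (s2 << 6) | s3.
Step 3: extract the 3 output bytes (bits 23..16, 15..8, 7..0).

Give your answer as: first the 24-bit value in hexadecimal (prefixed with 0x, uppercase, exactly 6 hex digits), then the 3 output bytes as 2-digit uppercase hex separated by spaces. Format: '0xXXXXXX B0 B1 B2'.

Answer: 0x1877D2 18 77 D2

Derivation:
Sextets: G=6, H=7, f=31, S=18
24-bit: (6<<18) | (7<<12) | (31<<6) | 18
      = 0x180000 | 0x007000 | 0x0007C0 | 0x000012
      = 0x1877D2
Bytes: (v>>16)&0xFF=18, (v>>8)&0xFF=77, v&0xFF=D2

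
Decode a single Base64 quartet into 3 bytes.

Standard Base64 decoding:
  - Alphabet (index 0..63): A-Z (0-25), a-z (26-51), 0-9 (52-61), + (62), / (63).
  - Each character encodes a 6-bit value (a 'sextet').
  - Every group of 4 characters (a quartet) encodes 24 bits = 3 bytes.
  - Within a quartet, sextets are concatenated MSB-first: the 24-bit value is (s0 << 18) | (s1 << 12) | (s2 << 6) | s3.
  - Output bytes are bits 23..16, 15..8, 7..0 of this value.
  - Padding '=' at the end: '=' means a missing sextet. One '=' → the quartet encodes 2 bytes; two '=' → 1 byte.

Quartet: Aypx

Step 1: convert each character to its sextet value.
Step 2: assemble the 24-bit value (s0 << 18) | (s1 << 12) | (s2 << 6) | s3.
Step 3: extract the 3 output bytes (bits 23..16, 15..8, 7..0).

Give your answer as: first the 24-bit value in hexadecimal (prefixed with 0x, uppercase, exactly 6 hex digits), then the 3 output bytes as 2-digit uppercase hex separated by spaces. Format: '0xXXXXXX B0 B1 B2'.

Answer: 0x032A71 03 2A 71

Derivation:
Sextets: A=0, y=50, p=41, x=49
24-bit: (0<<18) | (50<<12) | (41<<6) | 49
      = 0x000000 | 0x032000 | 0x000A40 | 0x000031
      = 0x032A71
Bytes: (v>>16)&0xFF=03, (v>>8)&0xFF=2A, v&0xFF=71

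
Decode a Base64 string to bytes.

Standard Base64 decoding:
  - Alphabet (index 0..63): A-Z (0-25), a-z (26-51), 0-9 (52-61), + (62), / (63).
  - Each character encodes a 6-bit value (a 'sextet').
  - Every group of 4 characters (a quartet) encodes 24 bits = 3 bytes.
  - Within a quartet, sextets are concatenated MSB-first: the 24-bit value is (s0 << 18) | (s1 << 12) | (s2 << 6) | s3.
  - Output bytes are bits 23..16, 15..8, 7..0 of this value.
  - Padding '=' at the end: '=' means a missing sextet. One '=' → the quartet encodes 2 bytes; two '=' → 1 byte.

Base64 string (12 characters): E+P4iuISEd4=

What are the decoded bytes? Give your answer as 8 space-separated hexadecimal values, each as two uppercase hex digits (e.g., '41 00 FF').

After char 0 ('E'=4): chars_in_quartet=1 acc=0x4 bytes_emitted=0
After char 1 ('+'=62): chars_in_quartet=2 acc=0x13E bytes_emitted=0
After char 2 ('P'=15): chars_in_quartet=3 acc=0x4F8F bytes_emitted=0
After char 3 ('4'=56): chars_in_quartet=4 acc=0x13E3F8 -> emit 13 E3 F8, reset; bytes_emitted=3
After char 4 ('i'=34): chars_in_quartet=1 acc=0x22 bytes_emitted=3
After char 5 ('u'=46): chars_in_quartet=2 acc=0x8AE bytes_emitted=3
After char 6 ('I'=8): chars_in_quartet=3 acc=0x22B88 bytes_emitted=3
After char 7 ('S'=18): chars_in_quartet=4 acc=0x8AE212 -> emit 8A E2 12, reset; bytes_emitted=6
After char 8 ('E'=4): chars_in_quartet=1 acc=0x4 bytes_emitted=6
After char 9 ('d'=29): chars_in_quartet=2 acc=0x11D bytes_emitted=6
After char 10 ('4'=56): chars_in_quartet=3 acc=0x4778 bytes_emitted=6
Padding '=': partial quartet acc=0x4778 -> emit 11 DE; bytes_emitted=8

Answer: 13 E3 F8 8A E2 12 11 DE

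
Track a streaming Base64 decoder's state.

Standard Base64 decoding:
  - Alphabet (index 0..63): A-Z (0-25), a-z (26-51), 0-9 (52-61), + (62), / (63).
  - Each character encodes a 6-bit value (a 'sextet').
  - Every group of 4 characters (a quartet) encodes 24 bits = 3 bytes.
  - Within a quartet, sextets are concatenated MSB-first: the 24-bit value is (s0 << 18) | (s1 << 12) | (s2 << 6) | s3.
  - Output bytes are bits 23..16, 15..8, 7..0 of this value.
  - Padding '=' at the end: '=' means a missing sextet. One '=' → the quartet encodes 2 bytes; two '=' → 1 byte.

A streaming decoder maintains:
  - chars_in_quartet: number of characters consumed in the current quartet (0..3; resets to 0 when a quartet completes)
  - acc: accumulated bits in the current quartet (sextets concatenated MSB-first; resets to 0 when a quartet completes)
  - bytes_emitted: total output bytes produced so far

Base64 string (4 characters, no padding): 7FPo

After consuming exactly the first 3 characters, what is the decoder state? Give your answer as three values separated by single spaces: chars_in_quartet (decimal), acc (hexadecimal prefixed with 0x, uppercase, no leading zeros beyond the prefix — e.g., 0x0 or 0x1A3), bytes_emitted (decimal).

Answer: 3 0x3B14F 0

Derivation:
After char 0 ('7'=59): chars_in_quartet=1 acc=0x3B bytes_emitted=0
After char 1 ('F'=5): chars_in_quartet=2 acc=0xEC5 bytes_emitted=0
After char 2 ('P'=15): chars_in_quartet=3 acc=0x3B14F bytes_emitted=0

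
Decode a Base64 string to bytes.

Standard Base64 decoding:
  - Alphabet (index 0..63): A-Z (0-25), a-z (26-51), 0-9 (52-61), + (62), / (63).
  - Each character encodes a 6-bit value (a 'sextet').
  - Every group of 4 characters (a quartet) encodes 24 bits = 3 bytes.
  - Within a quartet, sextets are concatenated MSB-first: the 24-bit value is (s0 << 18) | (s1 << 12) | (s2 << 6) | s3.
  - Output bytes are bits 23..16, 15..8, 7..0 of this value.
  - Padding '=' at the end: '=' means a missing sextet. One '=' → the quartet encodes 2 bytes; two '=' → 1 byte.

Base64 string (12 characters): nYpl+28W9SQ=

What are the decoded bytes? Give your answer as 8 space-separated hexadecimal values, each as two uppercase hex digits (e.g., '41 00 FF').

After char 0 ('n'=39): chars_in_quartet=1 acc=0x27 bytes_emitted=0
After char 1 ('Y'=24): chars_in_quartet=2 acc=0x9D8 bytes_emitted=0
After char 2 ('p'=41): chars_in_quartet=3 acc=0x27629 bytes_emitted=0
After char 3 ('l'=37): chars_in_quartet=4 acc=0x9D8A65 -> emit 9D 8A 65, reset; bytes_emitted=3
After char 4 ('+'=62): chars_in_quartet=1 acc=0x3E bytes_emitted=3
After char 5 ('2'=54): chars_in_quartet=2 acc=0xFB6 bytes_emitted=3
After char 6 ('8'=60): chars_in_quartet=3 acc=0x3EDBC bytes_emitted=3
After char 7 ('W'=22): chars_in_quartet=4 acc=0xFB6F16 -> emit FB 6F 16, reset; bytes_emitted=6
After char 8 ('9'=61): chars_in_quartet=1 acc=0x3D bytes_emitted=6
After char 9 ('S'=18): chars_in_quartet=2 acc=0xF52 bytes_emitted=6
After char 10 ('Q'=16): chars_in_quartet=3 acc=0x3D490 bytes_emitted=6
Padding '=': partial quartet acc=0x3D490 -> emit F5 24; bytes_emitted=8

Answer: 9D 8A 65 FB 6F 16 F5 24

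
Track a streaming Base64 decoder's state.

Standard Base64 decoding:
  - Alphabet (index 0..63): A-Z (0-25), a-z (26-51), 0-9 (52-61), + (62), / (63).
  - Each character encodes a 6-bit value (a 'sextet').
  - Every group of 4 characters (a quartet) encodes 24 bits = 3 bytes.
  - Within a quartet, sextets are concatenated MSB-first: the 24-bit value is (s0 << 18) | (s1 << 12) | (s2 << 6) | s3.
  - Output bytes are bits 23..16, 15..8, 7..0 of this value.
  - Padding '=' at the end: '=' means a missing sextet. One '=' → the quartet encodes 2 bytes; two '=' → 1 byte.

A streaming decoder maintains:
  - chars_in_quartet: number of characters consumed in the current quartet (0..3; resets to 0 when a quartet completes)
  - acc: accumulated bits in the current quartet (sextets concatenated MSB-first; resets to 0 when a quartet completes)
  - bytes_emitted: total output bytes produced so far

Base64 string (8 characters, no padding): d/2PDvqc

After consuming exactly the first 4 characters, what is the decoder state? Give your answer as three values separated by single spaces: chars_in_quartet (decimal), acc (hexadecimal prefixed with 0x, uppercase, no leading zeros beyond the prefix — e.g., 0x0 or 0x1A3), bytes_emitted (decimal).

After char 0 ('d'=29): chars_in_quartet=1 acc=0x1D bytes_emitted=0
After char 1 ('/'=63): chars_in_quartet=2 acc=0x77F bytes_emitted=0
After char 2 ('2'=54): chars_in_quartet=3 acc=0x1DFF6 bytes_emitted=0
After char 3 ('P'=15): chars_in_quartet=4 acc=0x77FD8F -> emit 77 FD 8F, reset; bytes_emitted=3

Answer: 0 0x0 3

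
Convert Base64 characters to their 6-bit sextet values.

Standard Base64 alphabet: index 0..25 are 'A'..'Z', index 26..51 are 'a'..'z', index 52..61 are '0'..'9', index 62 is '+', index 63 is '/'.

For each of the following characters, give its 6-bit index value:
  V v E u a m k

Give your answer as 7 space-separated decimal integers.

Answer: 21 47 4 46 26 38 36

Derivation:
'V': A..Z range, ord('V') − ord('A') = 21
'v': a..z range, 26 + ord('v') − ord('a') = 47
'E': A..Z range, ord('E') − ord('A') = 4
'u': a..z range, 26 + ord('u') − ord('a') = 46
'a': a..z range, 26 + ord('a') − ord('a') = 26
'm': a..z range, 26 + ord('m') − ord('a') = 38
'k': a..z range, 26 + ord('k') − ord('a') = 36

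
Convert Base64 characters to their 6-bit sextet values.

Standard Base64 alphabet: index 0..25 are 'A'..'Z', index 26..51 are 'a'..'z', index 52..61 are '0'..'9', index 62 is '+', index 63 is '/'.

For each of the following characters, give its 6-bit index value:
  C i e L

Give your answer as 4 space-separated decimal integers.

Answer: 2 34 30 11

Derivation:
'C': A..Z range, ord('C') − ord('A') = 2
'i': a..z range, 26 + ord('i') − ord('a') = 34
'e': a..z range, 26 + ord('e') − ord('a') = 30
'L': A..Z range, ord('L') − ord('A') = 11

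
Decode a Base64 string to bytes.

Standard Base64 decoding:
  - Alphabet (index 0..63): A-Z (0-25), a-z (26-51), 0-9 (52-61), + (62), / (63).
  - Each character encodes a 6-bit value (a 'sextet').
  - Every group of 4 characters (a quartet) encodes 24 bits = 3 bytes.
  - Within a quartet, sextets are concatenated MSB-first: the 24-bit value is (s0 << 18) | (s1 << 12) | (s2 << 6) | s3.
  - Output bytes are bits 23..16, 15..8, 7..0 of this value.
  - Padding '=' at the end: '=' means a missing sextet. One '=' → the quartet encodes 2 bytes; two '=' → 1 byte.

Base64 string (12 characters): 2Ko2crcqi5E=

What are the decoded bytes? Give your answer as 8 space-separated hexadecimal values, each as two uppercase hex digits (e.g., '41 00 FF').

After char 0 ('2'=54): chars_in_quartet=1 acc=0x36 bytes_emitted=0
After char 1 ('K'=10): chars_in_quartet=2 acc=0xD8A bytes_emitted=0
After char 2 ('o'=40): chars_in_quartet=3 acc=0x362A8 bytes_emitted=0
After char 3 ('2'=54): chars_in_quartet=4 acc=0xD8AA36 -> emit D8 AA 36, reset; bytes_emitted=3
After char 4 ('c'=28): chars_in_quartet=1 acc=0x1C bytes_emitted=3
After char 5 ('r'=43): chars_in_quartet=2 acc=0x72B bytes_emitted=3
After char 6 ('c'=28): chars_in_quartet=3 acc=0x1CADC bytes_emitted=3
After char 7 ('q'=42): chars_in_quartet=4 acc=0x72B72A -> emit 72 B7 2A, reset; bytes_emitted=6
After char 8 ('i'=34): chars_in_quartet=1 acc=0x22 bytes_emitted=6
After char 9 ('5'=57): chars_in_quartet=2 acc=0x8B9 bytes_emitted=6
After char 10 ('E'=4): chars_in_quartet=3 acc=0x22E44 bytes_emitted=6
Padding '=': partial quartet acc=0x22E44 -> emit 8B 91; bytes_emitted=8

Answer: D8 AA 36 72 B7 2A 8B 91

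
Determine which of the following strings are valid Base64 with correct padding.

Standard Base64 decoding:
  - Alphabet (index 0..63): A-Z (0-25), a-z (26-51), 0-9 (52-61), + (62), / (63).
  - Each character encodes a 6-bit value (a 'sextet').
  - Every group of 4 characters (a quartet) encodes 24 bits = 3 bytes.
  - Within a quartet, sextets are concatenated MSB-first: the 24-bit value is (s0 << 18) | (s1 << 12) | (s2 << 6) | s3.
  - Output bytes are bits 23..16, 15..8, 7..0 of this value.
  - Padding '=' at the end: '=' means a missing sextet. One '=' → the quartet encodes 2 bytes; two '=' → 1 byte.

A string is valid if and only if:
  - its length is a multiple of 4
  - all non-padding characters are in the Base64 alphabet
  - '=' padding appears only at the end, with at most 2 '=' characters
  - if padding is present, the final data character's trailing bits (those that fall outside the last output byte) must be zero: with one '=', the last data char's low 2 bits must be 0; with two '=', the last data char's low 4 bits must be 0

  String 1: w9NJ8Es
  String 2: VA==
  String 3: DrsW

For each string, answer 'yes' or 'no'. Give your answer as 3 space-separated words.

String 1: 'w9NJ8Es' → invalid (len=7 not mult of 4)
String 2: 'VA==' → valid
String 3: 'DrsW' → valid

Answer: no yes yes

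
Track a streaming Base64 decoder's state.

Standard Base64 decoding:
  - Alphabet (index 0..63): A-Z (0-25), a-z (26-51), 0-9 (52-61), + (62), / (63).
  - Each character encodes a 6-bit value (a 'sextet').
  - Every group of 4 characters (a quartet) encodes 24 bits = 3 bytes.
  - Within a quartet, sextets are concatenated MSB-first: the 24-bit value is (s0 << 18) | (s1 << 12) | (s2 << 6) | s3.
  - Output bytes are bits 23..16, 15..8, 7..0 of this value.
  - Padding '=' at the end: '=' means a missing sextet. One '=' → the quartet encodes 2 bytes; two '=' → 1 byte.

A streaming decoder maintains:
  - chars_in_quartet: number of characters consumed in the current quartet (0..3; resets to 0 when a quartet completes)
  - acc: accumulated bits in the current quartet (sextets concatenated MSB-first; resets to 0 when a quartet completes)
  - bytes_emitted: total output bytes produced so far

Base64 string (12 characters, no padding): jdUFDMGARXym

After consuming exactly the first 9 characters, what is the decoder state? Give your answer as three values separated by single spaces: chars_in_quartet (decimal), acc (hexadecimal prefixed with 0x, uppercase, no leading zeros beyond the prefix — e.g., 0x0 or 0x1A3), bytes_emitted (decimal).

After char 0 ('j'=35): chars_in_quartet=1 acc=0x23 bytes_emitted=0
After char 1 ('d'=29): chars_in_quartet=2 acc=0x8DD bytes_emitted=0
After char 2 ('U'=20): chars_in_quartet=3 acc=0x23754 bytes_emitted=0
After char 3 ('F'=5): chars_in_quartet=4 acc=0x8DD505 -> emit 8D D5 05, reset; bytes_emitted=3
After char 4 ('D'=3): chars_in_quartet=1 acc=0x3 bytes_emitted=3
After char 5 ('M'=12): chars_in_quartet=2 acc=0xCC bytes_emitted=3
After char 6 ('G'=6): chars_in_quartet=3 acc=0x3306 bytes_emitted=3
After char 7 ('A'=0): chars_in_quartet=4 acc=0xCC180 -> emit 0C C1 80, reset; bytes_emitted=6
After char 8 ('R'=17): chars_in_quartet=1 acc=0x11 bytes_emitted=6

Answer: 1 0x11 6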